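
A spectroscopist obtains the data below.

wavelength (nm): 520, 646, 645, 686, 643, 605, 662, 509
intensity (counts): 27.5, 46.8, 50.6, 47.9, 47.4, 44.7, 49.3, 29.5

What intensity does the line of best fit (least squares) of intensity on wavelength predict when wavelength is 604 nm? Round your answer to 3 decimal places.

41.574

n = 8, Σx = 4916, Σy = 343.7, Σxy = 215203, Σx² = 3051136
Sxx = Σx² − (Σx)²/n = 3051136 − 3020882 = 30254
Sxy = Σxy − (Σx)(Σy)/n = 215203 − 211203.65 = 3999.35
b = Sxy/Sxx = 3999.35/30254 = 0.132192
a = ȳ − b·x̄ = 42.9625 − 0.132192·614.5 = -38.269753
ŷ(604) = a + b·604 = -38.269753 + 0.132192·604 = 41.574479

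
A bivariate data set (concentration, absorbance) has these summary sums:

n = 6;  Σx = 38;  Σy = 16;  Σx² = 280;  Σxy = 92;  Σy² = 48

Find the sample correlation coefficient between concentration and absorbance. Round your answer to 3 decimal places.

Sxx = Σx² − (Σx)²/n = 280 − 240.666667 = 39.333333
Sxy = Σxy − (Σx)(Σy)/n = 92 − 101.333333 = -9.333333
Syy = Σy² − (Σy)²/n = 48 − 42.666667 = 5.333333
r = Sxy/√(Sxx·Syy) = -9.333333/√(209.777778) = -9.333333/14.483707 = -0.644402

-0.644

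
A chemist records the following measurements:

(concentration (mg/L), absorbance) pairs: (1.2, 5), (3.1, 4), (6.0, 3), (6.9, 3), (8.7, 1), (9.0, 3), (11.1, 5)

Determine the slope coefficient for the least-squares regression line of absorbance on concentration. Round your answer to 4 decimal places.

n = 7, Σx = 46, Σy = 24, Σxy = 148.3, Σx² = 374.56
Sxx = Σx² − (Σx)²/n = 374.56 − 302.285714 = 72.274286
Sxy = Σxy − (Σx)(Σy)/n = 148.3 − 157.714286 = -9.414286
b = Sxy/Sxx = -9.414286/72.274286 = -0.130258

-0.1303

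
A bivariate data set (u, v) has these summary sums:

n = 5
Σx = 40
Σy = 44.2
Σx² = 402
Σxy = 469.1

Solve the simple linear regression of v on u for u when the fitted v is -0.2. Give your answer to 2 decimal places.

Sxx = Σx² − (Σx)²/n = 402 − 320 = 82
Sxy = Σxy − (Σx)(Σy)/n = 469.1 − 353.6 = 115.5
b = Sxy/Sxx = 115.5/82 = 1.408537
a = ȳ − b·x̄ = 8.84 − 1.408537·8 = -2.428293
Set a + b·x = -0.2: x = (-0.2 − (-2.428293)) / 1.408537 = 1.581991

1.58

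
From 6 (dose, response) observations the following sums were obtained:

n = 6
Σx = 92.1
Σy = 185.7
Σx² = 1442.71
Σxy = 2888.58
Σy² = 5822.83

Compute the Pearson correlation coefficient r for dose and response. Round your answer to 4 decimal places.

Sxx = Σx² − (Σx)²/n = 1442.71 − 1413.735 = 28.975
Sxy = Σxy − (Σx)(Σy)/n = 2888.58 − 2850.495 = 38.085
Syy = Σy² − (Σy)²/n = 5822.83 − 5747.415 = 75.415
r = Sxy/√(Sxx·Syy) = 38.085/√(2185.149625) = 38.085/46.745584 = 0.814729

0.8147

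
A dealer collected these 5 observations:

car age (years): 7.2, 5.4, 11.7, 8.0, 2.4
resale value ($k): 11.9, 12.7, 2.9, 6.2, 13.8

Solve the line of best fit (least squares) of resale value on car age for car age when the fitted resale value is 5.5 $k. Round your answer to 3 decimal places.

10.129

n = 5, Σx = 34.7, Σy = 47.5, Σxy = 270.91, Σx² = 287.65
Sxx = Σx² − (Σx)²/n = 287.65 − 240.818 = 46.832
Sxy = Σxy − (Σx)(Σy)/n = 270.91 − 329.65 = -58.74
b = Sxy/Sxx = -58.74/46.832 = -1.254271
a = ȳ − b·x̄ = 9.5 − (-1.254271)·6.94 = 18.204638
Set a + b·x = 5.5: x = (5.5 − 18.204638) / (-1.254271) = 10.129105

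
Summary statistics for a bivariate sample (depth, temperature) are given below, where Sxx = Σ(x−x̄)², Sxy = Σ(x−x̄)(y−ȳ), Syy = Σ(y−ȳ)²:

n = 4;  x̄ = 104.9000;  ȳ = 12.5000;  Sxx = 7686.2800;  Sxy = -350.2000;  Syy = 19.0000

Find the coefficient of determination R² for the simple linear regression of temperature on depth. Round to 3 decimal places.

R² = Sxy²/(Sxx·Syy) = (-350.2)²/(7686.28·19) = 0.839774

0.840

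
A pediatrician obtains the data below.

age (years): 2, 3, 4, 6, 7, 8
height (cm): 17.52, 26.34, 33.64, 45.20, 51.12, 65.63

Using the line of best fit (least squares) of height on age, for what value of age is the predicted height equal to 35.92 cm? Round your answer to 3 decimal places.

n = 6, Σx = 30, Σy = 239.45, Σxy = 1402.7, Σx² = 178
Sxx = Σx² − (Σx)²/n = 178 − 150 = 28
Sxy = Σxy − (Σx)(Σy)/n = 1402.7 − 1197.25 = 205.45
b = Sxy/Sxx = 205.45/28 = 7.3375
a = ȳ − b·x̄ = 39.908333 − 7.3375·5 = 3.220833
Set a + b·x = 35.92: x = (35.92 − 3.220833) / 7.3375 = 4.456445

4.456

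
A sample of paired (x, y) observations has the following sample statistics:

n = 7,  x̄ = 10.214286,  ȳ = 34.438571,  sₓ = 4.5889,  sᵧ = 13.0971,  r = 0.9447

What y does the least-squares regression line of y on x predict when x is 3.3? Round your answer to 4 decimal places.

15.7959

b = r · sᵧ/sₓ = 0.9447 · 13.0971/4.5889 = 2.696252
a = ȳ − b·x̄ = 34.438571 − 2.696252·10.214286 = 6.898283
ŷ(3.3) = a + b·3.3 = 6.898283 + 2.696252·3.3 = 15.795914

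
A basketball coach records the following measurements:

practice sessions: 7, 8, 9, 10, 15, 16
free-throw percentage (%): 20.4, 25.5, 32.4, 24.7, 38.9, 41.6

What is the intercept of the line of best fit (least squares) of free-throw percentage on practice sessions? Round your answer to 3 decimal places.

8.165

n = 6, Σx = 65, Σy = 183.5, Σxy = 2134.5, Σx² = 775
Sxx = Σx² − (Σx)²/n = 775 − 704.166667 = 70.833333
Sxy = Σxy − (Σx)(Σy)/n = 2134.5 − 1987.916667 = 146.583333
b = Sxy/Sxx = 146.583333/70.833333 = 2.069412
a = ȳ − b·x̄ = 30.583333 − 2.069412·10.833333 = 8.164706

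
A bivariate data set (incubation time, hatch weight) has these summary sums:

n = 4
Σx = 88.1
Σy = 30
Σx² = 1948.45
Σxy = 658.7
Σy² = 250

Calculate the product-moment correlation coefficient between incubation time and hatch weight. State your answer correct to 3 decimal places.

-0.145

Sxx = Σx² − (Σx)²/n = 1948.45 − 1940.4025 = 8.0475
Sxy = Σxy − (Σx)(Σy)/n = 658.7 − 660.75 = -2.05
Syy = Σy² − (Σy)²/n = 250 − 225 = 25
r = Sxy/√(Sxx·Syy) = -2.05/√(201.1875) = -2.05/14.184058 = -0.144528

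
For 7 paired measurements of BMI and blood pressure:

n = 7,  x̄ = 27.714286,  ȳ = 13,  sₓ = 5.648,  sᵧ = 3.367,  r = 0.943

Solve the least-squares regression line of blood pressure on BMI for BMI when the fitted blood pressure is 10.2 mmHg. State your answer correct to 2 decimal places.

22.73

b = r · sᵧ/sₓ = 0.943 · 3.367/5.648 = 0.562160
a = ȳ − b·x̄ = 13 − 0.562160·27.714286 = -2.579869
Set a + b·x = 10.2: x = (10.2 − (-2.579869)) / 0.562160 = 22.733500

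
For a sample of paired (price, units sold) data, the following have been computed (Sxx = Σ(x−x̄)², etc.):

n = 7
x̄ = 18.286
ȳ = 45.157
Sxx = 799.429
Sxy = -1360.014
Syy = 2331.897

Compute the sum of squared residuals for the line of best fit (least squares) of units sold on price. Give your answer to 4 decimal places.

b = Sxy/Sxx = -1360.014/799.429 = -1.701232
SSE = Syy − b·Sxy = 2331.897 − (-1.701232)·(-1360.014) = 18.197997

18.1980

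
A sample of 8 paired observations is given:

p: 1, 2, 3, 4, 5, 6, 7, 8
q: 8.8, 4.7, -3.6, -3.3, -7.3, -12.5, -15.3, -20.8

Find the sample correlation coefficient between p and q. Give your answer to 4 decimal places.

-0.9883

n = 8, Σx = 36, Σy = -49.3, Σxy = -390.8, Σx² = 204, Σy² = 999.65
Sxx = Σx² − (Σx)²/n = 204 − 162 = 42
Sxy = Σxy − (Σx)(Σy)/n = -390.8 − (-221.85) = -168.95
Syy = Σy² − (Σy)²/n = 999.65 − 303.81125 = 695.83875
r = Sxy/√(Sxx·Syy) = -168.95/√(29225.2275) = -168.95/170.953875 = -0.988278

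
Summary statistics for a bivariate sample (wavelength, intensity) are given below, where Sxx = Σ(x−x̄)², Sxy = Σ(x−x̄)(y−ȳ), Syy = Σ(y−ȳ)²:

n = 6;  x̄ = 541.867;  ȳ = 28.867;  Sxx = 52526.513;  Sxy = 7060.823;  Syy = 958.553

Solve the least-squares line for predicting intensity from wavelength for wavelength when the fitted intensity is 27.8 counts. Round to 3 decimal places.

533.929

b = Sxy/Sxx = 7060.823/52526.513 = 0.134424
a = ȳ − b·x̄ = 28.867 − 0.134424·541.867 = -43.972919
Set a + b·x = 27.8: x = (27.8 − (-43.972919)) / 0.134424 = 533.929428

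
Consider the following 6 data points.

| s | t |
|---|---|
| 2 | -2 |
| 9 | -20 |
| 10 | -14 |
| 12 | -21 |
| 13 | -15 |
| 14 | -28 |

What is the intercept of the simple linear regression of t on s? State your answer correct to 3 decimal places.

n = 6, Σx = 60, Σy = -100, Σxy = -1163, Σx² = 694
Sxx = Σx² − (Σx)²/n = 694 − 600 = 94
Sxy = Σxy − (Σx)(Σy)/n = -1163 − (-1000) = -163
b = Sxy/Sxx = -163/94 = -1.734043
a = ȳ − b·x̄ = -16.666667 − (-1.734043)·10 = 0.673759

0.674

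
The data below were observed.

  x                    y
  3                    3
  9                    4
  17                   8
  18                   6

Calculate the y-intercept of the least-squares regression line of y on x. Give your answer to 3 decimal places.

1.957

n = 4, Σx = 47, Σy = 21, Σxy = 289, Σx² = 703
Sxx = Σx² − (Σx)²/n = 703 − 552.25 = 150.75
Sxy = Σxy − (Σx)(Σy)/n = 289 − 246.75 = 42.25
b = Sxy/Sxx = 42.25/150.75 = 0.280265
a = ȳ − b·x̄ = 5.25 − 0.280265·11.75 = 1.956882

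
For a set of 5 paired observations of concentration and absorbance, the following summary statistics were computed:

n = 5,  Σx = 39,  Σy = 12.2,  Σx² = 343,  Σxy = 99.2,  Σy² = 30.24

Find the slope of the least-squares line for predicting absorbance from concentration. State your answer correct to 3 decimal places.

Sxx = Σx² − (Σx)²/n = 343 − 304.2 = 38.8
Sxy = Σxy − (Σx)(Σy)/n = 99.2 − 95.16 = 4.04
b = Sxy/Sxx = 4.04/38.8 = 0.104124

0.104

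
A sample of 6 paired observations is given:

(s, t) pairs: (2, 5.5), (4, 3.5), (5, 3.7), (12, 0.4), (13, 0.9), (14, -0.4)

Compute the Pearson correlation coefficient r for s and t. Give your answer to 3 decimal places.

n = 6, Σx = 50, Σy = 13.6, Σxy = 54.4, Σx² = 554, Σy² = 57.32
Sxx = Σx² − (Σx)²/n = 554 − 416.666667 = 137.333333
Sxy = Σxy − (Σx)(Σy)/n = 54.4 − 113.333333 = -58.933333
Syy = Σy² − (Σy)²/n = 57.32 − 30.826667 = 26.493333
r = Sxy/√(Sxx·Syy) = -58.933333/√(3638.417778) = -58.933333/60.319299 = -0.977023

-0.977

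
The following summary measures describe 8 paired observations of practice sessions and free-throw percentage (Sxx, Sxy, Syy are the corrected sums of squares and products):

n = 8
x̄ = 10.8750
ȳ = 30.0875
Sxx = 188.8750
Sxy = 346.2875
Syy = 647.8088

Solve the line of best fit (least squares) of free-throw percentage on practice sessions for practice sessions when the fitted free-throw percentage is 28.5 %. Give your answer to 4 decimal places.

10.0091

b = Sxy/Sxx = 346.2875/188.875 = 1.833422
a = ȳ − b·x̄ = 30.0875 − 1.833422·10.875 = 10.149040
Set a + b·x = 28.5: x = (28.5 − 10.149040) / 1.833422 = 10.009133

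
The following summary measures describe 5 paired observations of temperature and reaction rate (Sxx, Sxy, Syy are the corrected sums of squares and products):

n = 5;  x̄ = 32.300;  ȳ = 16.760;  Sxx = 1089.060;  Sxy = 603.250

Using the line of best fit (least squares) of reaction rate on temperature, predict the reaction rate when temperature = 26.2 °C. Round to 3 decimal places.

b = Sxy/Sxx = 603.25/1089.06 = 0.553918
a = ȳ − b·x̄ = 16.76 − 0.553918·32.3 = -1.131553
ŷ(26.2) = a + b·26.2 = -1.131553 + 0.553918·26.2 = 13.381100

13.381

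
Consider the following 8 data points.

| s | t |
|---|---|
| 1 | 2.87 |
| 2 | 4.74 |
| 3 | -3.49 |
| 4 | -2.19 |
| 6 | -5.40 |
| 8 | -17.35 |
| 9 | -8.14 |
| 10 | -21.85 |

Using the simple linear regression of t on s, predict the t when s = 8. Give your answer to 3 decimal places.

-12.817

n = 8, Σx = 43, Σy = -50.81, Σxy = -469.84, Σx² = 311
Sxx = Σx² − (Σx)²/n = 311 − 231.125 = 79.875
Sxy = Σxy − (Σx)(Σy)/n = -469.84 − (-273.10375) = -196.73625
b = Sxy/Sxx = -196.73625/79.875 = -2.463052
a = ȳ − b·x̄ = -6.35125 − (-2.463052)·5.375 = 6.887653
ŷ(8) = a + b·8 = 6.887653 + (-2.463052)·8 = -12.816761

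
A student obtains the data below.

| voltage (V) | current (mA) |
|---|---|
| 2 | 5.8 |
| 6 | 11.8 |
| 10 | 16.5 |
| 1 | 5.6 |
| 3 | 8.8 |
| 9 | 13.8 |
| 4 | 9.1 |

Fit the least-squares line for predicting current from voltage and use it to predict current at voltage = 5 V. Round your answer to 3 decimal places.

n = 7, Σx = 35, Σy = 71.4, Σxy = 440, Σx² = 247
Sxx = Σx² − (Σx)²/n = 247 − 175 = 72
Sxy = Σxy − (Σx)(Σy)/n = 440 − 357 = 83
b = Sxy/Sxx = 83/72 = 1.152778
a = ȳ − b·x̄ = 10.2 − 1.152778·5 = 4.436111
ŷ(5) = a + b·5 = 4.436111 + 1.152778·5 = 10.2

10.200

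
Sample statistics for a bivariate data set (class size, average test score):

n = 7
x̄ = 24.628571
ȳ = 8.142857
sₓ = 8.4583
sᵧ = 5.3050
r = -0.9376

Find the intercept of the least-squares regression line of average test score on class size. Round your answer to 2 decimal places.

b = r · sᵧ/sₓ = -0.9376 · 5.305/8.4583 = -0.588058
a = ȳ − b·x̄ = 8.142857 − (-0.588058)·24.628571 = 22.625877

22.63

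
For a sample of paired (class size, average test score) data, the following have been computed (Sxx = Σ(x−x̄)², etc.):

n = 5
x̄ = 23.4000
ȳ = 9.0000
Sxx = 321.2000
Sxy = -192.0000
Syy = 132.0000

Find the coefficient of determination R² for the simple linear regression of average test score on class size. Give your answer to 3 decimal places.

R² = Sxy²/(Sxx·Syy) = (-192)²/(321.2·132) = 0.869467

0.869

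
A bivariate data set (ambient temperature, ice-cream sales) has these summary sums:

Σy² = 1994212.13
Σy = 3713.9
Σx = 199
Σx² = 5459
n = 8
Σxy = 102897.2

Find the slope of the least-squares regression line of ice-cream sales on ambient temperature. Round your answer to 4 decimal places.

Sxx = Σx² − (Σx)²/n = 5459 − 4950.125 = 508.875
Sxy = Σxy − (Σx)(Σy)/n = 102897.2 − 92383.2625 = 10513.9375
b = Sxy/Sxx = 10513.9375/508.875 = 20.661140

20.6611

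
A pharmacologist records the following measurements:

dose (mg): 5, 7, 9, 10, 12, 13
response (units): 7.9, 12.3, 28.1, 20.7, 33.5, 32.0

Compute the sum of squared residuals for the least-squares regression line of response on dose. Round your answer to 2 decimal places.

n = 6, Σx = 56, Σy = 134.5, Σxy = 1403.5, Σx² = 568, Σy² = 3578.05
Sxx = Σx² − (Σx)²/n = 568 − 522.666667 = 45.333333
Sxy = Σxy − (Σx)(Σy)/n = 1403.5 − 1255.333333 = 148.166667
Syy = Σy² − (Σy)²/n = 3578.05 − 3015.041667 = 563.008333
b = Sxy/Sxx = 148.166667/45.333333 = 3.268382
SSE = Syy − b·Sxy = 563.008333 − 3.268382·148.166667 = 78.743015

78.74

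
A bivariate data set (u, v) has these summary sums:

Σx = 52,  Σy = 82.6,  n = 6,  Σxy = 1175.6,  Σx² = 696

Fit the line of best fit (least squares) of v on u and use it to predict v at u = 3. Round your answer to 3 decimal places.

3.148

Sxx = Σx² − (Σx)²/n = 696 − 450.666667 = 245.333333
Sxy = Σxy − (Σx)(Σy)/n = 1175.6 − 715.866667 = 459.733333
b = Sxy/Sxx = 459.733333/245.333333 = 1.873913
a = ȳ − b·x̄ = 13.766667 − 1.873913·8.666667 = -2.473913
ŷ(3) = a + b·3 = -2.473913 + 1.873913·3 = 3.147826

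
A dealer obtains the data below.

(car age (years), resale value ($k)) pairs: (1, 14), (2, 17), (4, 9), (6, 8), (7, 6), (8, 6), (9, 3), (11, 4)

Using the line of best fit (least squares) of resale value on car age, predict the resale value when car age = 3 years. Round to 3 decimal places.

12.268

n = 8, Σx = 48, Σy = 67, Σxy = 293, Σx² = 372
Sxx = Σx² − (Σx)²/n = 372 − 288 = 84
Sxy = Σxy − (Σx)(Σy)/n = 293 − 402 = -109
b = Sxy/Sxx = -109/84 = -1.297619
a = ȳ − b·x̄ = 8.375 − (-1.297619)·6 = 16.160714
ŷ(3) = a + b·3 = 16.160714 + (-1.297619)·3 = 12.267857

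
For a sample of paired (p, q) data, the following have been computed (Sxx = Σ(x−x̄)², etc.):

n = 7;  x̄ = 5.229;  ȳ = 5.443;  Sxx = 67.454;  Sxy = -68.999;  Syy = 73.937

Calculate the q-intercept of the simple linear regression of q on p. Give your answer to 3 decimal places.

b = Sxy/Sxx = -68.999/67.454 = -1.022904
a = ȳ − b·x̄ = 5.443 − (-1.022904)·5.229 = 10.791768

10.792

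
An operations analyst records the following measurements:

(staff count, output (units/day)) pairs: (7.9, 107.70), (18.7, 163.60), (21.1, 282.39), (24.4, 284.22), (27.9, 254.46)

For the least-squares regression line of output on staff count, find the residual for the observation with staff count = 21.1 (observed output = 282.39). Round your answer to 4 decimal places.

54.1309

n = 5, Σx = 100, Σy = 1092.37, Σxy = 23902.981, Σx² = 2231.08
Sxx = Σx² − (Σx)²/n = 2231.08 − 2000 = 231.08
Sxy = Σxy − (Σx)(Σy)/n = 23902.981 − 21847.4 = 2055.581
b = Sxy/Sxx = 2055.581/231.08 = 8.895538
a = ȳ − b·x̄ = 218.474 − 8.895538·20 = 40.563233
ŷ(21.1) = 40.563233 + 8.895538·21.1 = 228.259092
residual = y − ŷ = 282.39 − 228.259092 = 54.130908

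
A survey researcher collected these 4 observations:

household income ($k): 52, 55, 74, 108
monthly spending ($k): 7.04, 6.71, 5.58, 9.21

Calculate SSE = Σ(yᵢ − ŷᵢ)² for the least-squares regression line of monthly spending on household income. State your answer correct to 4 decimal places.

n = 4, Σx = 289, Σy = 28.54, Σxy = 2142.73, Σx² = 22869, Σy² = 210.5462
Sxx = Σx² − (Σx)²/n = 22869 − 20880.25 = 1988.75
Sxy = Σxy − (Σx)(Σy)/n = 2142.73 − 2062.015 = 80.715
Syy = Σy² − (Σy)²/n = 210.5462 − 203.6329 = 6.9133
b = Sxy/Sxx = 80.715/1988.75 = 0.040586
SSE = Syy − b·Sxy = 6.9133 − 0.040586·80.715 = 3.637418

3.6374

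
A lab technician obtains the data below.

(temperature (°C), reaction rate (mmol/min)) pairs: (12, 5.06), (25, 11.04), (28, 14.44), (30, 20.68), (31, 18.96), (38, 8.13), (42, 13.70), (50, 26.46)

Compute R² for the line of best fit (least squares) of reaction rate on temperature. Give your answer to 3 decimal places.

0.419

n = 8, Σx = 256, Σy = 118.47, Σxy = 4156.54, Σx² = 9122, Σy² = 2097.0613
Sxx = Σx² − (Σx)²/n = 9122 − 8192 = 930
Sxy = Σxy − (Σx)(Σy)/n = 4156.54 − 3791.04 = 365.5
Syy = Σy² − (Σy)²/n = 2097.0613 − 1754.392613 = 342.668687
R² = Sxy²/(Sxx·Syy) = (365.5)²/(930·342.668687) = 0.419196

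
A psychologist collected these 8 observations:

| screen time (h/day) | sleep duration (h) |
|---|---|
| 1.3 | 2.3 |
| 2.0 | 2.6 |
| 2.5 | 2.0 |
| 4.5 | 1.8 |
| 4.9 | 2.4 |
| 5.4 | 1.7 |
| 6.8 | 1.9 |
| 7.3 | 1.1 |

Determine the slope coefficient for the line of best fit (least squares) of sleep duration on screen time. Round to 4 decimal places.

-0.1557

n = 8, Σx = 34.7, Σy = 15.8, Σxy = 63.18, Σx² = 184.89
Sxx = Σx² − (Σx)²/n = 184.89 − 150.51125 = 34.37875
Sxy = Σxy − (Σx)(Σy)/n = 63.18 − 68.5325 = -5.3525
b = Sxy/Sxx = -5.3525/34.37875 = -0.155692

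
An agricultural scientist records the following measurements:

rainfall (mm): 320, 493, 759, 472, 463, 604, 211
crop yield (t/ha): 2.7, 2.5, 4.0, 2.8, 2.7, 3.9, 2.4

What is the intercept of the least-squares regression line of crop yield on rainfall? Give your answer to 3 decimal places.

1.513

n = 7, Σx = 3322, Σy = 21, Σxy = 10566.2, Σx² = 1768020
Sxx = Σx² − (Σx)²/n = 1768020 − 1576526.285714 = 191493.714286
Sxy = Σxy − (Σx)(Σy)/n = 10566.2 − 9966 = 600.2
b = Sxy/Sxx = 600.2/191493.714286 = 0.003134
a = ȳ − b·x̄ = 3 − 0.003134·474.571429 = 1.512548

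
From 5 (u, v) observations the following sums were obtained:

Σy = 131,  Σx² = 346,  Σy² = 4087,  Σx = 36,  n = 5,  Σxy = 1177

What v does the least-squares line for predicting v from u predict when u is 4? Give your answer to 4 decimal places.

17.5806

Sxx = Σx² − (Σx)²/n = 346 − 259.2 = 86.8
Sxy = Σxy − (Σx)(Σy)/n = 1177 − 943.2 = 233.8
b = Sxy/Sxx = 233.8/86.8 = 2.693548
a = ȳ − b·x̄ = 26.2 − 2.693548·7.2 = 6.806452
ŷ(4) = a + b·4 = 6.806452 + 2.693548·4 = 17.580645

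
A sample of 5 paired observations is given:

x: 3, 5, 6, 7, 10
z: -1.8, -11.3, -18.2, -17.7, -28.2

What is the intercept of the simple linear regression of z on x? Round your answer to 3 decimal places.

7.315

n = 5, Σx = 31, Σy = -77.2, Σxy = -577, Σx² = 219
Sxx = Σx² − (Σx)²/n = 219 − 192.2 = 26.8
Sxy = Σxy − (Σx)(Σy)/n = -577 − (-478.64) = -98.36
b = Sxy/Sxx = -98.36/26.8 = -3.670149
a = ȳ − b·x̄ = -15.44 − (-3.670149)·6.2 = 7.314925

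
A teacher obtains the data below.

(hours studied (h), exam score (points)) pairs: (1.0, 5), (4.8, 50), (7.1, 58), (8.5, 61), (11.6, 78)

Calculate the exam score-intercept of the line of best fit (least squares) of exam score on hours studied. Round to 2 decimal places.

7.04

n = 5, Σx = 33, Σy = 252, Σxy = 2080.1, Σx² = 281.26
Sxx = Σx² − (Σx)²/n = 281.26 − 217.8 = 63.46
Sxy = Σxy − (Σx)(Σy)/n = 2080.1 − 1663.2 = 416.9
b = Sxy/Sxx = 416.9/63.46 = 6.569493
a = ȳ − b·x̄ = 50.4 − 6.569493·6.6 = 7.041349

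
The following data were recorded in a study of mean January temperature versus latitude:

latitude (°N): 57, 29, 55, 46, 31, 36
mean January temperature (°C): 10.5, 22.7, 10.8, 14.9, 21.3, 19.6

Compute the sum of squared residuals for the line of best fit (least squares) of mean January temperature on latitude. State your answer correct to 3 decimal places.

0.358

n = 6, Σx = 254, Σy = 99.8, Σxy = 3902.1, Σx² = 11488, Σy² = 1802.04
Sxx = Σx² − (Σx)²/n = 11488 − 10752.666667 = 735.333333
Sxy = Σxy − (Σx)(Σy)/n = 3902.1 − 4224.866667 = -322.766667
Syy = Σy² − (Σy)²/n = 1802.04 − 1660.006667 = 142.033333
b = Sxy/Sxx = -322.766667/735.333333 = -0.438939
SSE = Syy − b·Sxy = 142.033333 − (-0.438939)·(-322.766667) = 0.358373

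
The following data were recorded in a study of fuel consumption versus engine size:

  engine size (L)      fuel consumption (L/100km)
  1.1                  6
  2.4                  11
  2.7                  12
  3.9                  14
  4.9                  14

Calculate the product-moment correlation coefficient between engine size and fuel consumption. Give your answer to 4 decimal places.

0.9195

n = 5, Σx = 15, Σy = 57, Σxy = 188.6, Σx² = 53.48, Σy² = 693
Sxx = Σx² − (Σx)²/n = 53.48 − 45 = 8.48
Sxy = Σxy − (Σx)(Σy)/n = 188.6 − 171 = 17.6
Syy = Σy² − (Σy)²/n = 693 − 649.8 = 43.2
r = Sxy/√(Sxx·Syy) = 17.6/√(366.336) = 17.6/19.139906 = 0.919545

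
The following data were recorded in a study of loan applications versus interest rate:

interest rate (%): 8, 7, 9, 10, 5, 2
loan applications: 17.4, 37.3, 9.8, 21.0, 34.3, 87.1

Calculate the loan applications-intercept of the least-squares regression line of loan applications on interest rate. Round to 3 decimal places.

93.449

n = 6, Σx = 41, Σy = 206.9, Σxy = 1044.2, Σx² = 323
Sxx = Σx² − (Σx)²/n = 323 − 280.166667 = 42.833333
Sxy = Σxy − (Σx)(Σy)/n = 1044.2 − 1413.816667 = -369.616667
b = Sxy/Sxx = -369.616667/42.833333 = -8.629183
a = ȳ − b·x̄ = 34.483333 − (-8.629183)·6.833333 = 93.449416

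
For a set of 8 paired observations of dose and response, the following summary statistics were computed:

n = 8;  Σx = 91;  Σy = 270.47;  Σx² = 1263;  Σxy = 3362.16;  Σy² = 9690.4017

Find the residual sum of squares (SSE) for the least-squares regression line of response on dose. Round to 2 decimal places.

188.29

Sxx = Σx² − (Σx)²/n = 1263 − 1035.125 = 227.875
Sxy = Σxy − (Σx)(Σy)/n = 3362.16 − 3076.59625 = 285.56375
Syy = Σy² − (Σy)²/n = 9690.4017 − 9144.252613 = 546.149087
b = Sxy/Sxx = 285.56375/227.875 = 1.253160
SSE = Syy − b·Sxy = 546.149087 − 1.253160·285.56375 = 188.292125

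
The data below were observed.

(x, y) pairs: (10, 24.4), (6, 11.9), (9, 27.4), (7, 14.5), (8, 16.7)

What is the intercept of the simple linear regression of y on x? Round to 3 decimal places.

n = 5, Σx = 40, Σy = 94.9, Σxy = 797.1, Σx² = 330
Sxx = Σx² − (Σx)²/n = 330 − 320 = 10
Sxy = Σxy − (Σx)(Σy)/n = 797.1 − 759.2 = 37.9
b = Sxy/Sxx = 37.9/10 = 3.79
a = ȳ − b·x̄ = 18.98 − 3.79·8 = -11.34

-11.340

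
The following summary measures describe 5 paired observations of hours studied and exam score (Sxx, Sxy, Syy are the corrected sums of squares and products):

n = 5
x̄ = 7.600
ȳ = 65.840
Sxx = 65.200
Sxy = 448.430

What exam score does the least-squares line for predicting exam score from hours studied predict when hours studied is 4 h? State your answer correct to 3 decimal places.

b = Sxy/Sxx = 448.43/65.2 = 6.877761
a = ȳ − b·x̄ = 65.84 − 6.877761·7.6 = 13.569018
ŷ(4) = a + b·4 = 13.569018 + 6.877761·4 = 41.080061

41.080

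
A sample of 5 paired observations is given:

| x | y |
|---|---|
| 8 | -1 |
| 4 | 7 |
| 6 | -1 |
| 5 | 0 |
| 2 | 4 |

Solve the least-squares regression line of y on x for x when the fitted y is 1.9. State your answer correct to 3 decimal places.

4.913

n = 5, Σx = 25, Σy = 9, Σxy = 22, Σx² = 145
Sxx = Σx² − (Σx)²/n = 145 − 125 = 20
Sxy = Σxy − (Σx)(Σy)/n = 22 − 45 = -23
b = Sxy/Sxx = -23/20 = -1.15
a = ȳ − b·x̄ = 1.8 − (-1.15)·5 = 7.55
Set a + b·x = 1.9: x = (1.9 − 7.55) / (-1.15) = 4.913043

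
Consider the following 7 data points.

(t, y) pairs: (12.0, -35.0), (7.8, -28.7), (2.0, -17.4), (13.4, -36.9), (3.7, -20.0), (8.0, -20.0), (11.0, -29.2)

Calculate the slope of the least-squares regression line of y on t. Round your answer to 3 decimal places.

-1.663

n = 7, Σx = 57.9, Σy = -187.2, Σxy = -1728.32, Σx² = 587.09
Sxx = Σx² − (Σx)²/n = 587.09 − 478.915714 = 108.174286
Sxy = Σxy − (Σx)(Σy)/n = -1728.32 − (-1548.411429) = -179.908571
b = Sxy/Sxx = -179.908571/108.174286 = -1.663136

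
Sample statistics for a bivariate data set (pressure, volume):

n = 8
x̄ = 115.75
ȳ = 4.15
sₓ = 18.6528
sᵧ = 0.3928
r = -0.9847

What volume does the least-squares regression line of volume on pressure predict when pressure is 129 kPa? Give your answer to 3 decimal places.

b = r · sᵧ/sₓ = -0.9847 · 0.3928/18.6528 = -0.020736
a = ȳ − b·x̄ = 4.15 − (-0.020736)·115.75 = 6.550227
ŷ(129) = a + b·129 = 6.550227 + (-0.020736)·129 = 3.875244

3.875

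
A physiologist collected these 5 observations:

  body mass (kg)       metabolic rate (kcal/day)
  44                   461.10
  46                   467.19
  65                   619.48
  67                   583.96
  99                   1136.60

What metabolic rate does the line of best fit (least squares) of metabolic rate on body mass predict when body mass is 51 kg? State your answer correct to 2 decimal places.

n = 5, Σx = 321, Σy = 3268.33, Σxy = 233694.06, Σx² = 22567
Sxx = Σx² − (Σx)²/n = 22567 − 20608.2 = 1958.8
Sxy = Σxy − (Σx)(Σy)/n = 233694.06 − 209826.786 = 23867.274
b = Sxy/Sxx = 23867.274/1958.8 = 12.184641
a = ȳ − b·x̄ = 653.666 − 12.184641·64.2 = -128.587926
ŷ(51) = a + b·51 = -128.587926 + 12.184641·51 = 492.828744

492.83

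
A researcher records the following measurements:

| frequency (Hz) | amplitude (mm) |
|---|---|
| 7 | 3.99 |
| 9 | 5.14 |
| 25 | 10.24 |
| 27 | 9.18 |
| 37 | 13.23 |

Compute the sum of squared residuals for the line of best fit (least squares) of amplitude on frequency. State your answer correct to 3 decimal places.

1.573

n = 5, Σx = 105, Σy = 41.78, Σxy = 1067.56, Σx² = 2853, Σy² = 406.5026
Sxx = Σx² − (Σx)²/n = 2853 − 2205 = 648
Sxy = Σxy − (Σx)(Σy)/n = 1067.56 − 877.38 = 190.18
Syy = Σy² − (Σy)²/n = 406.5026 − 349.11368 = 57.38892
b = Sxy/Sxx = 190.18/648 = 0.293488
SSE = Syy − b·Sxy = 57.38892 − 0.293488·190.18 = 1.573438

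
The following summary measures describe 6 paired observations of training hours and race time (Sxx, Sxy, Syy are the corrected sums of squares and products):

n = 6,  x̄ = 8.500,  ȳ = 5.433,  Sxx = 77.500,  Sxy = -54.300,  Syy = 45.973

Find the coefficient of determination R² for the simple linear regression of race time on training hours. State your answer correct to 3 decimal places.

R² = Sxy²/(Sxx·Syy) = (-54.3)²/(77.5·45.973) = 0.827552

0.828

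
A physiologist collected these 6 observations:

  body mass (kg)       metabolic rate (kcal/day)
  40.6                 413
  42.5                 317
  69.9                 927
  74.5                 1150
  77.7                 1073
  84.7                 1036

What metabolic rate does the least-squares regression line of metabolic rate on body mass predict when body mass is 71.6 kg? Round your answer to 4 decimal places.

n = 6, Σx = 389.9, Σy = 4916, Σxy = 351833.9, Σx² = 27102.25
Sxx = Σx² − (Σx)²/n = 27102.25 − 25337.001667 = 1765.248333
Sxy = Σxy − (Σx)(Σy)/n = 351833.9 − 319458.066667 = 32375.833333
b = Sxy/Sxx = 32375.833333/1765.248333 = 18.340668
a = ȳ − b·x̄ = 819.333333 − 18.340668·64.983333 = -372.504398
ŷ(71.6) = a + b·71.6 = -372.504398 + 18.340668·71.6 = 940.687419

940.6874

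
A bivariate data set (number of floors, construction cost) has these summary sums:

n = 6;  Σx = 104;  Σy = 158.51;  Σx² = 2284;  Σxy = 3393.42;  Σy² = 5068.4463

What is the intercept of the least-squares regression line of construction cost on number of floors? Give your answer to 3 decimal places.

Sxx = Σx² − (Σx)²/n = 2284 − 1802.666667 = 481.333333
Sxy = Σxy − (Σx)(Σy)/n = 3393.42 − 2747.506667 = 645.913333
b = Sxy/Sxx = 645.913333/481.333333 = 1.341925
a = ȳ − b·x̄ = 26.418333 − 1.341925·17.333333 = 3.158296

3.158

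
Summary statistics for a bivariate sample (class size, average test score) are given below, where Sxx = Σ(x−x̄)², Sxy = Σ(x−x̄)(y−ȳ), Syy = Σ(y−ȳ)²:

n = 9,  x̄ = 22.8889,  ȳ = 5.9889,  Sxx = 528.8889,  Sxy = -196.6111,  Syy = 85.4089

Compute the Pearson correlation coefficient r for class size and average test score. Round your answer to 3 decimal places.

-0.925

r = Sxy/√(Sxx·Syy) = -196.6111/√(45171.819171) = -196.6111/212.536630 = -0.925069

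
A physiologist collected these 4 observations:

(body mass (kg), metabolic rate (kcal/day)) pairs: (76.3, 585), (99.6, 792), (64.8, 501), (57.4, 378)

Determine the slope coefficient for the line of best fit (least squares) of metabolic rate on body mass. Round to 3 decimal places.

n = 4, Σx = 298.1, Σy = 2256, Σxy = 177680.7, Σx² = 23235.65
Sxx = Σx² − (Σx)²/n = 23235.65 − 22215.9025 = 1019.7475
Sxy = Σxy − (Σx)(Σy)/n = 177680.7 − 168128.4 = 9552.3
b = Sxy/Sxx = 9552.3/1019.7475 = 9.367319

9.367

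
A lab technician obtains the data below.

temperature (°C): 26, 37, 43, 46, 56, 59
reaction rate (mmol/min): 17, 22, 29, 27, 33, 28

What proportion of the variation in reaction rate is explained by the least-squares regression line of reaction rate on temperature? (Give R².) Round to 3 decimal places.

0.770

n = 6, Σx = 267, Σy = 156, Σxy = 7245, Σx² = 12627, Σy² = 4216
Sxx = Σx² − (Σx)²/n = 12627 − 11881.5 = 745.5
Sxy = Σxy − (Σx)(Σy)/n = 7245 − 6942 = 303
Syy = Σy² − (Σy)²/n = 4216 − 4056 = 160
R² = Sxy²/(Sxx·Syy) = (303)²/(745.5·160) = 0.769693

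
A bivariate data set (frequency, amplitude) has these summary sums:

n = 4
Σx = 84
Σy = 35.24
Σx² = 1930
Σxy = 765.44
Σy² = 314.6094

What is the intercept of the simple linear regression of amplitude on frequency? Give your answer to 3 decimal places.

Sxx = Σx² − (Σx)²/n = 1930 − 1764 = 166
Sxy = Σxy − (Σx)(Σy)/n = 765.44 − 740.04 = 25.4
b = Sxy/Sxx = 25.4/166 = 0.153012
a = ȳ − b·x̄ = 8.81 − 0.153012·21 = 5.596747

5.597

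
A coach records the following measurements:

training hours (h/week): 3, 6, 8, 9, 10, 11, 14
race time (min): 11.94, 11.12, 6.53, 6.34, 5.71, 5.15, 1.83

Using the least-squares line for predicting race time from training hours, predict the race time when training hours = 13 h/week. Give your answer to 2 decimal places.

2.83

n = 7, Σx = 61, Σy = 48.62, Σxy = 351.21, Σx² = 607
Sxx = Σx² − (Σx)²/n = 607 − 531.571429 = 75.428571
Sxy = Σxy − (Σx)(Σy)/n = 351.21 − 423.688571 = -72.478571
b = Sxy/Sxx = -72.478571/75.428571 = -0.960890
a = ȳ − b·x̄ = 6.945714 − (-0.960890)·8.714286 = 15.319186
ŷ(13) = a + b·13 = 15.319186 + (-0.960890)·13 = 2.827614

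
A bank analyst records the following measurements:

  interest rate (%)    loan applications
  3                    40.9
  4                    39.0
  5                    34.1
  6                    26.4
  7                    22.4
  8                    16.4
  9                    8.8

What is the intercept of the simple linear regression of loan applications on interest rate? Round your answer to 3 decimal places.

n = 7, Σx = 42, Σy = 188, Σxy = 974.8, Σx² = 280
Sxx = Σx² − (Σx)²/n = 280 − 252 = 28
Sxy = Σxy − (Σx)(Σy)/n = 974.8 − 1128 = -153.2
b = Sxy/Sxx = -153.2/28 = -5.471429
a = ȳ − b·x̄ = 26.857143 − (-5.471429)·6 = 59.685714

59.686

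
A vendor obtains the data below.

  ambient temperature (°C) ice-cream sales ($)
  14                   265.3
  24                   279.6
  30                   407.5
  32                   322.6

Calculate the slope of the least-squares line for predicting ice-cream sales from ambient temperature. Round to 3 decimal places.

5.601

n = 4, Σx = 100, Σy = 1275, Σxy = 32972.8, Σx² = 2696
Sxx = Σx² − (Σx)²/n = 2696 − 2500 = 196
Sxy = Σxy − (Σx)(Σy)/n = 32972.8 − 31875 = 1097.8
b = Sxy/Sxx = 1097.8/196 = 5.601020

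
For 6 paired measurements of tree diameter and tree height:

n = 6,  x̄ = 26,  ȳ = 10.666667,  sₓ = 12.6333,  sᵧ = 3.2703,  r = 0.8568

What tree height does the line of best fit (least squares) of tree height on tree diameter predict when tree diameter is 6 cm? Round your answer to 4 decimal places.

6.2308

b = r · sᵧ/sₓ = 0.8568 · 3.2703/12.6333 = 0.221794
a = ȳ − b·x̄ = 10.666667 − 0.221794·26 = 4.900017
ŷ(6) = a + b·6 = 4.900017 + 0.221794·6 = 6.230782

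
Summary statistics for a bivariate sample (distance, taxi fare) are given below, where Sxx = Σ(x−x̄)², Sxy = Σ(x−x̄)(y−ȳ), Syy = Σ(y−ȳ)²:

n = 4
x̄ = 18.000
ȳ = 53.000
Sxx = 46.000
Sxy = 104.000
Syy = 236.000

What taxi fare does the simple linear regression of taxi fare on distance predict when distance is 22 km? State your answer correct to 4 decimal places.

b = Sxy/Sxx = 104/46 = 2.260870
a = ȳ − b·x̄ = 53 − 2.260870·18 = 12.304348
ŷ(22) = a + b·22 = 12.304348 + 2.260870·22 = 62.043478

62.0435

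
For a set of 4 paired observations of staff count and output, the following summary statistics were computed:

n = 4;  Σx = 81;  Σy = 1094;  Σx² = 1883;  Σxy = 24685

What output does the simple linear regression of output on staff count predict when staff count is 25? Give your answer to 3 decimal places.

323.035

Sxx = Σx² − (Σx)²/n = 1883 − 1640.25 = 242.75
Sxy = Σxy − (Σx)(Σy)/n = 24685 − 22153.5 = 2531.5
b = Sxy/Sxx = 2531.5/242.75 = 10.428424
a = ȳ − b·x̄ = 273.5 − 10.428424·20.25 = 62.324408
ŷ(25) = a + b·25 = 62.324408 + 10.428424·25 = 323.035015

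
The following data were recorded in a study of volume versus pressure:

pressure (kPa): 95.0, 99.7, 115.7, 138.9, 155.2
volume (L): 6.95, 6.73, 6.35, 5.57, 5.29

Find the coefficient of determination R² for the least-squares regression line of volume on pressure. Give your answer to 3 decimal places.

n = 5, Σx = 604.5, Σy = 30.89, Σxy = 3660.607, Σx² = 75731.83, Σy² = 192.9269
Sxx = Σx² − (Σx)²/n = 75731.83 − 73084.05 = 2647.78
Sxy = Σxy − (Σx)(Σy)/n = 3660.607 − 3734.601 = -73.994
Syy = Σy² − (Σy)²/n = 192.9269 − 190.83842 = 2.08848
R² = Sxy²/(Sxx·Syy) = (-73.994)²/(2647.78·2.08848) = 0.990104

0.990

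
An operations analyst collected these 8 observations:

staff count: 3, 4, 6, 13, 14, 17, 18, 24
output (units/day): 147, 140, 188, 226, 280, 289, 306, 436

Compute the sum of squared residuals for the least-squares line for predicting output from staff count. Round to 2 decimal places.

n = 8, Σx = 99, Σy = 2012, Σxy = 29872, Σx² = 1615, Σy² = 573282
Sxx = Σx² − (Σx)²/n = 1615 − 1225.125 = 389.875
Sxy = Σxy − (Σx)(Σy)/n = 29872 − 24898.5 = 4973.5
Syy = Σy² − (Σy)²/n = 573282 − 506018 = 67264
b = Sxy/Sxx = 4973.5/389.875 = 12.756653
SSE = Syy − b·Sxy = 67264 − 12.756653·4973.5 = 3818.787432

3818.79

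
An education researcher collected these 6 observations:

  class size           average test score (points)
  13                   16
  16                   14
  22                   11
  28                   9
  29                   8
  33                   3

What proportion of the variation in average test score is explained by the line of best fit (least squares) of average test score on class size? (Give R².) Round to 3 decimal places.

n = 6, Σx = 141, Σy = 61, Σxy = 1257, Σx² = 3623, Σy² = 727
Sxx = Σx² − (Σx)²/n = 3623 − 3313.5 = 309.5
Sxy = Σxy − (Σx)(Σy)/n = 1257 − 1433.5 = -176.5
Syy = Σy² − (Σy)²/n = 727 − 620.166667 = 106.833333
R² = Sxy²/(Sxx·Syy) = (-176.5)²/(309.5·106.833333) = 0.942154

0.942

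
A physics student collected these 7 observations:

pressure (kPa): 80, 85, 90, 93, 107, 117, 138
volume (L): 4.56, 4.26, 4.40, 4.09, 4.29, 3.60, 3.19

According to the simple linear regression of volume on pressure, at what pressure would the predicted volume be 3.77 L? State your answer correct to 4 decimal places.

114.4343

n = 7, Σx = 710, Σy = 28.39, Σxy = 2823.72, Σx² = 74556
Sxx = Σx² − (Σx)²/n = 74556 − 72014.285714 = 2541.714286
Sxy = Σxy − (Σx)(Σy)/n = 2823.72 − 2879.557143 = -55.837143
b = Sxy/Sxx = -55.837143/2541.714286 = -0.021968
a = ȳ − b·x̄ = 4.055714 − (-0.021968)·101.428571 = 6.283928
Set a + b·x = 3.77: x = (3.77 − 6.283928) / (-0.021968) = 114.434324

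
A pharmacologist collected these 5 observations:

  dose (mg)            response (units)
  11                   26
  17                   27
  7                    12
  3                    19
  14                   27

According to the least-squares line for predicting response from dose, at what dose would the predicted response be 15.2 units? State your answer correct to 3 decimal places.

n = 5, Σx = 52, Σy = 111, Σxy = 1264, Σx² = 664
Sxx = Σx² − (Σx)²/n = 664 − 540.8 = 123.2
Sxy = Σxy − (Σx)(Σy)/n = 1264 − 1154.4 = 109.6
b = Sxy/Sxx = 109.6/123.2 = 0.889610
a = ȳ − b·x̄ = 22.2 − 0.889610·10.4 = 12.948052
Set a + b·x = 15.2: x = (15.2 − 12.948052) / 0.889610 = 2.531387

2.531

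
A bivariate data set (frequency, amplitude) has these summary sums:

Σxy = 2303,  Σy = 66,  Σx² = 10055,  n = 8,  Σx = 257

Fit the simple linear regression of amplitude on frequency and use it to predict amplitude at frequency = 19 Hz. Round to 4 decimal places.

Sxx = Σx² − (Σx)²/n = 10055 − 8256.125 = 1798.875
Sxy = Σxy − (Σx)(Σy)/n = 2303 − 2120.25 = 182.75
b = Sxy/Sxx = 182.75/1798.875 = 0.101591
a = ȳ − b·x̄ = 8.25 − 0.101591·32.125 = 4.986380
ŷ(19) = a + b·19 = 4.986380 + 0.101591·19 = 6.916615

6.9166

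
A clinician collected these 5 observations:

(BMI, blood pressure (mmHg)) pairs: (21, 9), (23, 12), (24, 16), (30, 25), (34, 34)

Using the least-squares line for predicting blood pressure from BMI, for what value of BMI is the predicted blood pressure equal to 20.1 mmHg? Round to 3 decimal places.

26.878

n = 5, Σx = 132, Σy = 96, Σxy = 2755, Σx² = 3602
Sxx = Σx² − (Σx)²/n = 3602 − 3484.8 = 117.2
Sxy = Σxy − (Σx)(Σy)/n = 2755 − 2534.4 = 220.6
b = Sxy/Sxx = 220.6/117.2 = 1.882253
a = ȳ − b·x̄ = 19.2 − 1.882253·26.4 = -30.491468
Set a + b·x = 20.1: x = (20.1 − (-30.491468)) / 1.882253 = 26.878150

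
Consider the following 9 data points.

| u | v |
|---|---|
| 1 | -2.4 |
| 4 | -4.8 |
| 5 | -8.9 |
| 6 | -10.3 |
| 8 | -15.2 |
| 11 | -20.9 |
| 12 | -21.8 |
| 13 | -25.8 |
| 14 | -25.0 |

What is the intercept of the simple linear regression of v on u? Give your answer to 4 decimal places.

0.8535

n = 9, Σx = 74, Σy = -135.1, Σxy = -1426.4, Σx² = 772
Sxx = Σx² − (Σx)²/n = 772 − 608.444444 = 163.555556
Sxy = Σxy − (Σx)(Σy)/n = -1426.4 − (-1110.822222) = -315.577778
b = Sxy/Sxx = -315.577778/163.555556 = -1.929484
a = ȳ − b·x̄ = -15.011111 − (-1.929484)·8.222222 = 0.853533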